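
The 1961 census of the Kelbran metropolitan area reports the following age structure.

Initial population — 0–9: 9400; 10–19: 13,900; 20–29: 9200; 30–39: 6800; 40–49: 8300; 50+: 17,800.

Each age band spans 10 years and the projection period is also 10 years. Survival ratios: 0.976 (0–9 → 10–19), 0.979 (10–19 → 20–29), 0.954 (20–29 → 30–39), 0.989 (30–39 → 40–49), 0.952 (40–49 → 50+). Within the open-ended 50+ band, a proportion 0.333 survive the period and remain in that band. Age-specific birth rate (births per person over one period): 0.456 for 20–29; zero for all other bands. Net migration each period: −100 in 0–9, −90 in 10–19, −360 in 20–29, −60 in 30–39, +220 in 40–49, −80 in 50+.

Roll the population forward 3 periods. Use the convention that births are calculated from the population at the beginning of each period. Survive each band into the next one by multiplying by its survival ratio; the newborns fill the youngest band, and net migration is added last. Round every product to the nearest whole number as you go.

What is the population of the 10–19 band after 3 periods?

5708

(Groups numbered youngest = 1 to oldest = 6.)
— Period 1 —
Births: 9200 × 0.456 = 4195
Group 2: 9400 × 0.976 = 9174
Group 3: 13900 × 0.979 = 13608
Group 4: 9200 × 0.954 = 8777
Group 5: 6800 × 0.989 = 6725
Group 6: 8300 × 0.952 + 17800 × 0.333 = 7902 + 5927 = 13829
Net migration: Group 1 − 100 → 4095; Group 2 − 90 → 9084; Group 3 − 360 → 13248; Group 4 − 60 → 8717; Group 5 + 220 → 6945; Group 6 − 80 → 13749
Population now: 0–9=4095, 10–19=9084, 20–29=13248, 30–39=8717, 40–49=6945, 50+=13749
— Period 2 —
Births: 13248 × 0.456 = 6041
Group 2: 4095 × 0.976 = 3997
Group 3: 9084 × 0.979 = 8893
Group 4: 13248 × 0.954 = 12639
Group 5: 8717 × 0.989 = 8621
Group 6: 6945 × 0.952 + 13749 × 0.333 = 6612 + 4578 = 11190
Net migration: Group 1 − 100 → 5941; Group 2 − 90 → 3907; Group 3 − 360 → 8533; Group 4 − 60 → 12579; Group 5 + 220 → 8841; Group 6 − 80 → 11110
Population now: 0–9=5941, 10–19=3907, 20–29=8533, 30–39=12579, 40–49=8841, 50+=11110
— Period 3 —
Births: 8533 × 0.456 = 3891
Group 2: 5941 × 0.976 = 5798
Group 3: 3907 × 0.979 = 3825
Group 4: 8533 × 0.954 = 8140
Group 5: 12579 × 0.989 = 12441
Group 6: 8841 × 0.952 + 11110 × 0.333 = 8417 + 3700 = 12117
Net migration: Group 1 − 100 → 3791; Group 2 − 90 → 5708; Group 3 − 360 → 3465; Group 4 − 60 → 8080; Group 5 + 220 → 12661; Group 6 − 80 → 12037
Population now: 0–9=3791, 10–19=5708, 20–29=3465, 30–39=8080, 40–49=12661, 50+=12037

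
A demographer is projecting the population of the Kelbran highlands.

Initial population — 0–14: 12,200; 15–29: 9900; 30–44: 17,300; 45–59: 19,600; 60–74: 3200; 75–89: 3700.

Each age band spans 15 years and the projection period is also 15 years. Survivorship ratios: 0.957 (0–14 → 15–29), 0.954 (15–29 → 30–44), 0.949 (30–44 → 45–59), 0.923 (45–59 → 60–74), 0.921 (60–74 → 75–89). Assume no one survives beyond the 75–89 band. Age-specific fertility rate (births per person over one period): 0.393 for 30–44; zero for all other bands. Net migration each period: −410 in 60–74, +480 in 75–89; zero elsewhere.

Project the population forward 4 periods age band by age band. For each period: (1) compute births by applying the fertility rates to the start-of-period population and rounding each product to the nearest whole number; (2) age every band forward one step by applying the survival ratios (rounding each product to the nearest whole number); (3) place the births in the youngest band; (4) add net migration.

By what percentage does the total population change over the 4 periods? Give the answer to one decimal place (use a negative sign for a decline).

-50.0

Period 1:
Births: 17300 * 0.393 = 6799
15–29: 12200 * 0.957 = 11675
30–44: 9900 * 0.954 = 9445
45–59: 17300 * 0.949 = 16418
60–74: 19600 * 0.923 = 18091
75–89: 3200 * 0.921 = 2947
Net migration: 60–74 − 410 → 17681; 75–89 + 480 → 3427
End of period: [6799, 11675, 9445, 16418, 17681, 3427]
Period 2:
Births: 9445 * 0.393 = 3712
15–29: 6799 * 0.957 = 6507
30–44: 11675 * 0.954 = 11138
45–59: 9445 * 0.949 = 8963
60–74: 16418 * 0.923 = 15154
75–89: 17681 * 0.921 = 16284
Net migration: 60–74 − 410 → 14744; 75–89 + 480 → 16764
End of period: [3712, 6507, 11138, 8963, 14744, 16764]
Period 3:
Births: 11138 * 0.393 = 4377
15–29: 3712 * 0.957 = 3552
30–44: 6507 * 0.954 = 6208
45–59: 11138 * 0.949 = 10570
60–74: 8963 * 0.923 = 8273
75–89: 14744 * 0.921 = 13579
Net migration: 60–74 − 410 → 7863; 75–89 + 480 → 14059
End of period: [4377, 3552, 6208, 10570, 7863, 14059]
Period 4:
Births: 6208 * 0.393 = 2440
15–29: 4377 * 0.957 = 4189
30–44: 3552 * 0.954 = 3389
45–59: 6208 * 0.949 = 5891
60–74: 10570 * 0.923 = 9756
75–89: 7863 * 0.921 = 7242
Net migration: 60–74 − 410 → 9346; 75–89 + 480 → 7722
End of period: [2440, 4189, 3389, 5891, 9346, 7722]
Total: 65900 → 32977; change = -32923; percentage change = -50.0%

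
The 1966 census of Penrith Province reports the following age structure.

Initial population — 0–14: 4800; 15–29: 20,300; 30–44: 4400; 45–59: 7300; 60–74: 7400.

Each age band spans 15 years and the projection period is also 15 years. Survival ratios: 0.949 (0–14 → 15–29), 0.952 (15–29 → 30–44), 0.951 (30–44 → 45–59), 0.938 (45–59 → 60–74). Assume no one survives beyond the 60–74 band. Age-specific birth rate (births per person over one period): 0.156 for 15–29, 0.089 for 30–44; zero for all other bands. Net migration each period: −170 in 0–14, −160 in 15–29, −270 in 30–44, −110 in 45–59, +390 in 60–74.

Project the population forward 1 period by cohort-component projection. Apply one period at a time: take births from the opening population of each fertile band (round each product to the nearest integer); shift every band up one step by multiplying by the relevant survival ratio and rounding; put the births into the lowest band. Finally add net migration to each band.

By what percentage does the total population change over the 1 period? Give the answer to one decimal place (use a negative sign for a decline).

-13.7

Numbering the groups 1..5 from youngest to oldest:
Period 1:
Births: 20300 × 0.156 = 3167, 4400 × 0.089 = 392 → total 3559
Group 2: 4800 × 0.949 = 4555
Group 3: 20300 × 0.952 = 19326
Group 4: 4400 × 0.951 = 4184
Group 5: 7300 × 0.938 = 6847
Net migration: Group 1 − 170 → 3389; Group 2 − 160 → 4395; Group 3 − 270 → 19056; Group 4 − 110 → 4074; Group 5 + 390 → 7237
Population now: 0–14=3389, 15–29=4395, 30–44=19056, 45–59=4074, 60–74=7237
Total: 44200 → 38151; change = -6049; percentage change = -13.7%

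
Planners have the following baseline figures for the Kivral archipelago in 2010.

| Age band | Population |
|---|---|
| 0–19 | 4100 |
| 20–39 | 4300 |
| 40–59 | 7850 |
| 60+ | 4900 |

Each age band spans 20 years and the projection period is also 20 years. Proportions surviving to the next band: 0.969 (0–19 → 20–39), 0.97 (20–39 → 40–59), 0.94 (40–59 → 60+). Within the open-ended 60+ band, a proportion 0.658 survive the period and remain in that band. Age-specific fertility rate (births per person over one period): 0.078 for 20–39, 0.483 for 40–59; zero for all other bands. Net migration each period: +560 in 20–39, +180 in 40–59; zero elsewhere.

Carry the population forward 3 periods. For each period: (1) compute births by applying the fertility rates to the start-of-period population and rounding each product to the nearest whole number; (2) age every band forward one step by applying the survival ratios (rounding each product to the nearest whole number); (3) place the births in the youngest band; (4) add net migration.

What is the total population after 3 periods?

After projecting period 1:
Births: 4300 × 0.078 = 335, 7850 × 0.483 = 3792 — total 4127
20–39: 4100 × 0.969 = 3973
40–59: 4300 × 0.97 = 4171
60+: 7850 × 0.94 + 4900 × 0.658 = 7379 + 3224 = 10603
Net migration: 20–39 + 560 → 4533; 40–59 + 180 → 4351
End of period: [4127, 4533, 4351, 10603]
After projecting period 2:
Births: 4533 × 0.078 = 354, 4351 × 0.483 = 2102 — total 2456
20–39: 4127 × 0.969 = 3999
40–59: 4533 × 0.97 = 4397
60+: 4351 × 0.94 + 10603 × 0.658 = 4090 + 6977 = 11067
Net migration: 20–39 + 560 → 4559; 40–59 + 180 → 4577
End of period: [2456, 4559, 4577, 11067]
After projecting period 3:
Births: 4559 × 0.078 = 356, 4577 × 0.483 = 2211 — total 2567
20–39: 2456 × 0.969 = 2380
40–59: 4559 × 0.97 = 4422
60+: 4577 × 0.94 + 11067 × 0.658 = 4302 + 7282 = 11584
Net migration: 20–39 + 560 → 2940; 40–59 + 180 → 4602
End of period: [2567, 2940, 4602, 11584]
Total after period 3: 2567 + 2940 + 4602 + 11584 = 21693

21693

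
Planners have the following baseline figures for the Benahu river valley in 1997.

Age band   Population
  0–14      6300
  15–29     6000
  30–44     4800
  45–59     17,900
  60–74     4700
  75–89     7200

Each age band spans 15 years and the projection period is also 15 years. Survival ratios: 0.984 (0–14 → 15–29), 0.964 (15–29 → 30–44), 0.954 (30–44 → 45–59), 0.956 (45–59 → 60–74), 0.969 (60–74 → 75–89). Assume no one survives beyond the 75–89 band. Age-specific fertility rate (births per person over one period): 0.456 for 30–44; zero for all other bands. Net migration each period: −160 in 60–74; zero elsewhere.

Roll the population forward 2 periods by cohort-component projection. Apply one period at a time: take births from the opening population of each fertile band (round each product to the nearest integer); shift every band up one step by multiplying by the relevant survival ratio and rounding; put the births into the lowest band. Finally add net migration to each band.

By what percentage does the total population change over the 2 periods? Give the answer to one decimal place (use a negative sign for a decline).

Period 1.
Births: 4800 * 0.456 = 2189
15–29: 6300 * 0.984 = 6199
30–44: 6000 * 0.964 = 5784
45–59: 4800 * 0.954 = 4579
60–74: 17900 * 0.956 = 17112
75–89: 4700 * 0.969 = 4554
Net migration: 60–74 − 160 → 16952
→ [2189, 6199, 5784, 4579, 16952, 4554]
Period 2.
Births: 5784 * 0.456 = 2638
15–29: 2189 * 0.984 = 2154
30–44: 6199 * 0.964 = 5976
45–59: 5784 * 0.954 = 5518
60–74: 4579 * 0.956 = 4378
75–89: 16952 * 0.969 = 16426
Net migration: 60–74 − 160 → 4218
→ [2638, 2154, 5976, 5518, 4218, 16426]
Total: 46900 → 36930; change = -9970; percentage change = -21.3%

-21.3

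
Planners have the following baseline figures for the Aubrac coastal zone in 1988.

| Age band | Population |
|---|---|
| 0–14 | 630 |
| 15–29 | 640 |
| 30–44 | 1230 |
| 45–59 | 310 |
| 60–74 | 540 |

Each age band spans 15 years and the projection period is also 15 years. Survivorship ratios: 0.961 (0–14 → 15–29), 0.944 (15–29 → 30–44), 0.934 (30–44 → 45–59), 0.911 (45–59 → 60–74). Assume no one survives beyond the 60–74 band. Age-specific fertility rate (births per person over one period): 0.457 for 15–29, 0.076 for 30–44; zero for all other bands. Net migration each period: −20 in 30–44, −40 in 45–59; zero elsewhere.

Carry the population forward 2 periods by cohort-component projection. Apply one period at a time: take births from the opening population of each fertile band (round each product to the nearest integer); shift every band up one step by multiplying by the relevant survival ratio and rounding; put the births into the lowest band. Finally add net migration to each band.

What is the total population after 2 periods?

[period 1]
Births: 640 × 0.457 = 292 ; 1230 × 0.076 = 93 ⇒ total 385
15–29: 630 × 0.961 = 605
30–44: 640 × 0.944 = 604
45–59: 1230 × 0.934 = 1149
60–74: 310 × 0.911 = 282
Net migration: 30–44 − 20 → 584; 45–59 − 40 → 1109
End of period: [385, 605, 584, 1109, 282]
[period 2]
Births: 605 × 0.457 = 276 ; 584 × 0.076 = 44 ⇒ total 320
15–29: 385 × 0.961 = 370
30–44: 605 × 0.944 = 571
45–59: 584 × 0.934 = 545
60–74: 1109 × 0.911 = 1010
Net migration: 30–44 − 20 → 551; 45–59 − 40 → 505
End of period: [320, 370, 551, 505, 1010]
Total after period 2: 320 + 370 + 551 + 505 + 1010 = 2756

2756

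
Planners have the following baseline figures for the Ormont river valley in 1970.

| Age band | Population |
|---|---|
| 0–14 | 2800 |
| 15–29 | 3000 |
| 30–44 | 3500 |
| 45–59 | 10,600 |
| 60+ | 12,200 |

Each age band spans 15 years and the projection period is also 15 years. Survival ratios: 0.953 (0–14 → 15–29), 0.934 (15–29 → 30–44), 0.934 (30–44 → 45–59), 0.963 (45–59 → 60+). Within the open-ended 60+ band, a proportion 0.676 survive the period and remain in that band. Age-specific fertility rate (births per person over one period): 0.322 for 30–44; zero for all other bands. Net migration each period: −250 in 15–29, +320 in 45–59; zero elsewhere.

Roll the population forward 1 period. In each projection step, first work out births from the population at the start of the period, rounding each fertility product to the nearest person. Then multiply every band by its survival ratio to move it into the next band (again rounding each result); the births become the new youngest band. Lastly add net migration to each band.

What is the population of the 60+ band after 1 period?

18455

After projecting period 1:
Births: 3500 × 0.322 = 1127
15–29: 2800 × 0.953 = 2668
30–44: 3000 × 0.934 = 2802
45–59: 3500 × 0.934 = 3269
60+: 10600 × 0.963 + 12200 × 0.676 = 10208 + 8247 = 18455
Net migration: 15–29 − 250 → 2418; 45–59 + 320 → 3589
Giving 1127 / 2418 / 2802 / 3589 / 18455.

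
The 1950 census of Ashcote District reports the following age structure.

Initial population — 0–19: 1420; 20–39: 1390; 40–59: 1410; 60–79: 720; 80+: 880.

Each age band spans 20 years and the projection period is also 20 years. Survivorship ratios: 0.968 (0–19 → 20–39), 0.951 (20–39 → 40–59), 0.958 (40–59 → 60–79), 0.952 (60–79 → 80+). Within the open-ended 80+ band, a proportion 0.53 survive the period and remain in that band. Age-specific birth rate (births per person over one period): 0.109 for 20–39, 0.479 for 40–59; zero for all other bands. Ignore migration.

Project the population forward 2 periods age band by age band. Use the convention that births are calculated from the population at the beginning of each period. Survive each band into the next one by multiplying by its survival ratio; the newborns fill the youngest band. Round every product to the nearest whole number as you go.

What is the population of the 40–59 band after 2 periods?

— Period 1 —
Births: 1390 * 0.109 = 152  |  1410 * 0.479 = 675 → total 827
20–39: 1420 * 0.968 = 1375
40–59: 1390 * 0.951 = 1322
60–79: 1410 * 0.958 = 1351
80+: 720 * 0.952 + 880 * 0.53 = 685 + 466 = 1151
→ [827, 1375, 1322, 1351, 1151]
— Period 2 —
Births: 1375 * 0.109 = 150  |  1322 * 0.479 = 633 → total 783
20–39: 827 * 0.968 = 801
40–59: 1375 * 0.951 = 1308
60–79: 1322 * 0.958 = 1266
80+: 1351 * 0.952 + 1151 * 0.53 = 1286 + 610 = 1896
→ [783, 801, 1308, 1266, 1896]

1308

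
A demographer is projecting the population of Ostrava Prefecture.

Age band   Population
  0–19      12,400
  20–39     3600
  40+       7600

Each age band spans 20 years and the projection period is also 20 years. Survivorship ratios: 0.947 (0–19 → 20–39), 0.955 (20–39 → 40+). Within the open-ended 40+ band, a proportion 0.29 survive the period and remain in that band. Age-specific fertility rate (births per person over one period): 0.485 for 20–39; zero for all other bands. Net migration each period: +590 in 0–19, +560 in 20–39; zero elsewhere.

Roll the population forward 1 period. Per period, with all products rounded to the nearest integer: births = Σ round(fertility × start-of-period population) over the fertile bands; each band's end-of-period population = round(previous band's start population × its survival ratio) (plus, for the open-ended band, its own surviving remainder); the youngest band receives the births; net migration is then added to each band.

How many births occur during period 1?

Let group 1 be 0–19 through group 3 = 40+.
[period 1]
Births: 3600 * 0.485 = 1746
Group 2: 12400 * 0.947 = 11743
Group 3: 3600 * 0.955 + 7600 * 0.29 = 3438 + 2204 = 5642
Net migration: Group 1 + 590 → 2336; Group 2 + 560 → 12303
→ [2336, 12303, 5642]

1746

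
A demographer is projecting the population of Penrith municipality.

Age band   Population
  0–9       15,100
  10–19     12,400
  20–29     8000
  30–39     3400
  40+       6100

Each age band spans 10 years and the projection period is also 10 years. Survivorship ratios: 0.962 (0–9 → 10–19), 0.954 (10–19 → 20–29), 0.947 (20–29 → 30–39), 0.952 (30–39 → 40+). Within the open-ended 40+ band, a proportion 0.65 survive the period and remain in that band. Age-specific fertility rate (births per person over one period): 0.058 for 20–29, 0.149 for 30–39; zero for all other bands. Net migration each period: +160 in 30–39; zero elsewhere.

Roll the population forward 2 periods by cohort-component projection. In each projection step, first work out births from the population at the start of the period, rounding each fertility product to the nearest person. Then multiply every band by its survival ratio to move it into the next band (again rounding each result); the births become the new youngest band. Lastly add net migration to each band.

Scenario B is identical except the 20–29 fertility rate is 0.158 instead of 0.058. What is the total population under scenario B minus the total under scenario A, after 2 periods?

1953

— Period 1 —
Births: 8000 × 0.058 = 464 ; 3400 × 0.149 = 507 → total 971
10–19: 15100 × 0.962 = 14526
20–29: 12400 × 0.954 = 11830
30–39: 8000 × 0.947 = 7576
40+: 3400 × 0.952 + 6100 × 0.65 = 3237 + 3965 = 7202
Net migration: 30–39 + 160 → 7736
End of period: [971, 14526, 11830, 7736, 7202]
— Period 2 —
Births: 11830 × 0.058 = 686 ; 7736 × 0.149 = 1153 → total 1839
10–19: 971 × 0.962 = 934
20–29: 14526 × 0.954 = 13858
30–39: 11830 × 0.947 = 11203
40+: 7736 × 0.952 + 7202 × 0.65 = 7365 + 4681 = 12046
Net migration: 30–39 + 160 → 11363
End of period: [1839, 934, 13858, 11363, 12046]
Scenario A total after 2 periods: 40040
Scenario B projection —
— Period 1 —
Births: 8000 × 0.158 = 1264 ; 3400 × 0.149 = 507 → total 1771
10–19: 15100 × 0.962 = 14526
20–29: 12400 × 0.954 = 11830
30–39: 8000 × 0.947 = 7576
40+: 3400 × 0.952 + 6100 × 0.65 = 3237 + 3965 = 7202
Net migration: 30–39 + 160 → 7736
End of period: [1771, 14526, 11830, 7736, 7202]
— Period 2 —
Births: 11830 × 0.158 = 1869 ; 7736 × 0.149 = 1153 → total 3022
10–19: 1771 × 0.962 = 1704
20–29: 14526 × 0.954 = 13858
30–39: 11830 × 0.947 = 11203
40+: 7736 × 0.952 + 7202 × 0.65 = 7365 + 4681 = 12046
Net migration: 30–39 + 160 → 11363
End of period: [3022, 1704, 13858, 11363, 12046]
Scenario B total after 2 periods: 41993
Difference B − A = 41993 − 40040 = 1953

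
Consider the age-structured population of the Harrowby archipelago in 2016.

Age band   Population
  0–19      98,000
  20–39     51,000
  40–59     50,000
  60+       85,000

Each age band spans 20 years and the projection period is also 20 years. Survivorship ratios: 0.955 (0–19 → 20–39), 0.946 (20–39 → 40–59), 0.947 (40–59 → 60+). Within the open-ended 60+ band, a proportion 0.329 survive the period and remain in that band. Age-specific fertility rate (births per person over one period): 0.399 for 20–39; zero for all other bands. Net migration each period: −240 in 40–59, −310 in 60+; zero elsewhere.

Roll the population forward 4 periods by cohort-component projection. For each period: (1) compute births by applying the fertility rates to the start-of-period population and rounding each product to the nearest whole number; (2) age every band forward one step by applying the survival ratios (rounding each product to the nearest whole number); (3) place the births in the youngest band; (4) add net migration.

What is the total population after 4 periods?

Let group 1 be 0–19 through group 4 = 60+.
Period 1.
Births: 51000 × 0.399 = 20349
Group 2: 98000 × 0.955 = 93590
Group 3: 51000 × 0.946 = 48246
Group 4: 50000 × 0.947 + 85000 × 0.329 = 47350 + 27965 = 75315
Net migration: Group 3 − 240 → 48006; Group 4 − 310 → 75005
→ [20349, 93590, 48006, 75005]
Period 2.
Births: 93590 × 0.399 = 37342
Group 2: 20349 × 0.955 = 19433
Group 3: 93590 × 0.946 = 88536
Group 4: 48006 × 0.947 + 75005 × 0.329 = 45462 + 24677 = 70139
Net migration: Group 3 − 240 → 88296; Group 4 − 310 → 69829
→ [37342, 19433, 88296, 69829]
Period 3.
Births: 19433 × 0.399 = 7754
Group 2: 37342 × 0.955 = 35662
Group 3: 19433 × 0.946 = 18384
Group 4: 88296 × 0.947 + 69829 × 0.329 = 83616 + 22974 = 106590
Net migration: Group 3 − 240 → 18144; Group 4 − 310 → 106280
→ [7754, 35662, 18144, 106280]
Period 4.
Births: 35662 × 0.399 = 14229
Group 2: 7754 × 0.955 = 7405
Group 3: 35662 × 0.946 = 33736
Group 4: 18144 × 0.947 + 106280 × 0.329 = 17182 + 34966 = 52148
Net migration: Group 3 − 240 → 33496; Group 4 − 310 → 51838
→ [14229, 7405, 33496, 51838]
Total after period 4: 14229 + 7405 + 33496 + 51838 = 106968

106968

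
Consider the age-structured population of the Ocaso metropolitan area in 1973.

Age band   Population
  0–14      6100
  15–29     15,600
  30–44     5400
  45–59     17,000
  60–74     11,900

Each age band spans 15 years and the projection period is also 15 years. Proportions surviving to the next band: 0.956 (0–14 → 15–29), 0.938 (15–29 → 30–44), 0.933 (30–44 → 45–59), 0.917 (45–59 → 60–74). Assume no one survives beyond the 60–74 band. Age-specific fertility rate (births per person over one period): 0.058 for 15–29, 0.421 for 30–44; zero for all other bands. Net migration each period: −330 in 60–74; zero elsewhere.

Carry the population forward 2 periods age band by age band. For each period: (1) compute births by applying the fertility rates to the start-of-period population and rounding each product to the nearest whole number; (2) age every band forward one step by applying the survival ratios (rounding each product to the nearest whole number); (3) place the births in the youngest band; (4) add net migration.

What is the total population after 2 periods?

32949

(Bands numbered youngest = 1 to oldest = 5.)
After projecting period 1:
Births: 15600 × 0.058 = 905  |  5400 × 0.421 = 2273 ⇒ total 3178
Band 2: 6100 × 0.956 = 5832
Band 3: 15600 × 0.938 = 14633
Band 4: 5400 × 0.933 = 5038
Band 5: 17000 × 0.917 = 15589
Net migration: Band 5 − 330 → 15259
Population now: 0–14=3178, 15–29=5832, 30–44=14633, 45–59=5038, 60–74=15259
After projecting period 2:
Births: 5832 × 0.058 = 338  |  14633 × 0.421 = 6160 ⇒ total 6498
Band 2: 3178 × 0.956 = 3038
Band 3: 5832 × 0.938 = 5470
Band 4: 14633 × 0.933 = 13653
Band 5: 5038 × 0.917 = 4620
Net migration: Band 5 − 330 → 4290
Population now: 0–14=6498, 15–29=3038, 30–44=5470, 45–59=13653, 60–74=4290
Total after period 2: 6498 + 3038 + 5470 + 13653 + 4290 = 32949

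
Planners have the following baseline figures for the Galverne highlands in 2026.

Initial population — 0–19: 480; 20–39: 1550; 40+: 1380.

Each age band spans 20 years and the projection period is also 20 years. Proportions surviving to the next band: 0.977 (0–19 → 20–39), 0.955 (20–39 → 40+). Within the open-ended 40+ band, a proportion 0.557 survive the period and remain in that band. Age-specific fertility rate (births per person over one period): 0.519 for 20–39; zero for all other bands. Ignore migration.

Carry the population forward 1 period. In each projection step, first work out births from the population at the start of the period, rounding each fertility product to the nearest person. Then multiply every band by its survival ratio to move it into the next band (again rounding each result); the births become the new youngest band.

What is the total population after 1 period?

3522

Call the bands 1 to 3, youngest first.
After projecting period 1:
Births: 1550 × 0.519 = 804
Band 2: 480 × 0.977 = 469
Band 3: 1550 × 0.955 + 1380 × 0.557 = 1480 + 769 = 2249
→ [804, 469, 2249]
Total after period 1: 804 + 469 + 2249 = 3522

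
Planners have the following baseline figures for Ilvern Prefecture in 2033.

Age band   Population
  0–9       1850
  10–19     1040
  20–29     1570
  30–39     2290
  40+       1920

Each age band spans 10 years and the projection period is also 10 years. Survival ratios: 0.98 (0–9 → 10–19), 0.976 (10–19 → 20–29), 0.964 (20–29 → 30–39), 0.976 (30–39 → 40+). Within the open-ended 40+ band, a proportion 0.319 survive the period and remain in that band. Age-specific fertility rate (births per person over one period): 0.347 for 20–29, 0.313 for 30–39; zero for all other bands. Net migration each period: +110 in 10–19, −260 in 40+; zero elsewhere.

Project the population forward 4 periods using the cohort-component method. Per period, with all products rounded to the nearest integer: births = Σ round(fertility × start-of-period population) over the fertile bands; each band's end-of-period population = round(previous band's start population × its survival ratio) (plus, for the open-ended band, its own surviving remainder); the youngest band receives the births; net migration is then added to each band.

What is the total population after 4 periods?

Numbering the groups 1..5 from youngest to oldest:
Period 1.
Births: 1570 * 0.347 = 545  |  2290 * 0.313 = 717 → 1262
Group 2: 1850 * 0.98 = 1813
Group 3: 1040 * 0.976 = 1015
Group 4: 1570 * 0.964 = 1513
Group 5: 2290 * 0.976 + 1920 * 0.319 = 2235 + 612 = 2847
Net migration: Group 2 + 110 → 1923; Group 5 − 260 → 2587
→ [1262, 1923, 1015, 1513, 2587]
Period 2.
Births: 1015 * 0.347 = 352  |  1513 * 0.313 = 474 → 826
Group 2: 1262 * 0.98 = 1237
Group 3: 1923 * 0.976 = 1877
Group 4: 1015 * 0.964 = 978
Group 5: 1513 * 0.976 + 2587 * 0.319 = 1477 + 825 = 2302
Net migration: Group 2 + 110 → 1347; Group 5 − 260 → 2042
→ [826, 1347, 1877, 978, 2042]
Period 3.
Births: 1877 * 0.347 = 651  |  978 * 0.313 = 306 → 957
Group 2: 826 * 0.98 = 809
Group 3: 1347 * 0.976 = 1315
Group 4: 1877 * 0.964 = 1809
Group 5: 978 * 0.976 + 2042 * 0.319 = 955 + 651 = 1606
Net migration: Group 2 + 110 → 919; Group 5 − 260 → 1346
→ [957, 919, 1315, 1809, 1346]
Period 4.
Births: 1315 * 0.347 = 456  |  1809 * 0.313 = 566 → 1022
Group 2: 957 * 0.98 = 938
Group 3: 919 * 0.976 = 897
Group 4: 1315 * 0.964 = 1268
Group 5: 1809 * 0.976 + 1346 * 0.319 = 1766 + 429 = 2195
Net migration: Group 2 + 110 → 1048; Group 5 − 260 → 1935
→ [1022, 1048, 897, 1268, 1935]
Total after period 4: 1022 + 1048 + 897 + 1268 + 1935 = 6170

6170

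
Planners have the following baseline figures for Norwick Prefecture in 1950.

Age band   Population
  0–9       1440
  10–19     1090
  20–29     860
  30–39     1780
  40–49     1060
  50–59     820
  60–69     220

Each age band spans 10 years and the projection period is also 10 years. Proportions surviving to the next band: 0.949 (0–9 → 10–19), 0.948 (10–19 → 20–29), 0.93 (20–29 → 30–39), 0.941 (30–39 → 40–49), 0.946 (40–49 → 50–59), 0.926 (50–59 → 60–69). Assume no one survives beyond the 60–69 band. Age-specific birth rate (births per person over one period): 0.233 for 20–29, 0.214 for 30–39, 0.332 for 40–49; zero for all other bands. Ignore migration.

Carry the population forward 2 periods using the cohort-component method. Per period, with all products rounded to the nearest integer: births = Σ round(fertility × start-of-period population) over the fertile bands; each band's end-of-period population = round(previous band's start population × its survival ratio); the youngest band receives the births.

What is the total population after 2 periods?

— Period 1 —
Births: 860 × 0.233 = 200 ; 1780 × 0.214 = 381 ; 1060 × 0.332 = 352 → total 933
10–19: 1440 × 0.949 = 1367
20–29: 1090 × 0.948 = 1033
30–39: 860 × 0.93 = 800
40–49: 1780 × 0.941 = 1675
50–59: 1060 × 0.946 = 1003
60–69: 820 × 0.926 = 759
Population now: 0–9=933, 10–19=1367, 20–29=1033, 30–39=800, 40–49=1675, 50–59=1003, 60–69=759
— Period 2 —
Births: 1033 × 0.233 = 241 ; 800 × 0.214 = 171 ; 1675 × 0.332 = 556 → total 968
10–19: 933 × 0.949 = 885
20–29: 1367 × 0.948 = 1296
30–39: 1033 × 0.93 = 961
40–49: 800 × 0.941 = 753
50–59: 1675 × 0.946 = 1585
60–69: 1003 × 0.926 = 929
Population now: 0–9=968, 10–19=885, 20–29=1296, 30–39=961, 40–49=753, 50–59=1585, 60–69=929
Total after period 2: 968 + 885 + 1296 + 961 + 753 + 1585 + 929 = 7377

7377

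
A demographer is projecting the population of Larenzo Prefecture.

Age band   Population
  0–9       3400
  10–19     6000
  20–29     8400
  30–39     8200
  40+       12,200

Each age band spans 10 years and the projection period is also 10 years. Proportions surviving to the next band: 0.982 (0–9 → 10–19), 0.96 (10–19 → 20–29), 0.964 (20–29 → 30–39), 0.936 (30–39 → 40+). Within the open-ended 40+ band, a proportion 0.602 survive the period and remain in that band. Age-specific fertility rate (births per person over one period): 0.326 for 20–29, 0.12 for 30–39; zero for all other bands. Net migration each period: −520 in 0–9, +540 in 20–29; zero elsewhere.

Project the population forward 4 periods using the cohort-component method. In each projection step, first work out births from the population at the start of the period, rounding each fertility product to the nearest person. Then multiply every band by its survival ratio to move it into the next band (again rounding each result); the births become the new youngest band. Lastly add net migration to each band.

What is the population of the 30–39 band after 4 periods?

Period 1:
Births: 8400 * 0.326 = 2738 ; 8200 * 0.12 = 984 → 3722
10–19: 3400 * 0.982 = 3339
20–29: 6000 * 0.96 = 5760
30–39: 8400 * 0.964 = 8098
40+: 8200 * 0.936 + 12200 * 0.602 = 7675 + 7344 = 15019
Net migration: 0–9 − 520 → 3202; 20–29 + 540 → 6300
Population now: 0–9=3202, 10–19=3339, 20–29=6300, 30–39=8098, 40+=15019
Period 2:
Births: 6300 * 0.326 = 2054 ; 8098 * 0.12 = 972 → 3026
10–19: 3202 * 0.982 = 3144
20–29: 3339 * 0.96 = 3205
30–39: 6300 * 0.964 = 6073
40+: 8098 * 0.936 + 15019 * 0.602 = 7580 + 9041 = 16621
Net migration: 0–9 − 520 → 2506; 20–29 + 540 → 3745
Population now: 0–9=2506, 10–19=3144, 20–29=3745, 30–39=6073, 40+=16621
Period 3:
Births: 3745 * 0.326 = 1221 ; 6073 * 0.12 = 729 → 1950
10–19: 2506 * 0.982 = 2461
20–29: 3144 * 0.96 = 3018
30–39: 3745 * 0.964 = 3610
40+: 6073 * 0.936 + 16621 * 0.602 = 5684 + 10006 = 15690
Net migration: 0–9 − 520 → 1430; 20–29 + 540 → 3558
Population now: 0–9=1430, 10–19=2461, 20–29=3558, 30–39=3610, 40+=15690
Period 4:
Births: 3558 * 0.326 = 1160 ; 3610 * 0.12 = 433 → 1593
10–19: 1430 * 0.982 = 1404
20–29: 2461 * 0.96 = 2363
30–39: 3558 * 0.964 = 3430
40+: 3610 * 0.936 + 15690 * 0.602 = 3379 + 9445 = 12824
Net migration: 0–9 − 520 → 1073; 20–29 + 540 → 2903
Population now: 0–9=1073, 10–19=1404, 20–29=2903, 30–39=3430, 40+=12824

3430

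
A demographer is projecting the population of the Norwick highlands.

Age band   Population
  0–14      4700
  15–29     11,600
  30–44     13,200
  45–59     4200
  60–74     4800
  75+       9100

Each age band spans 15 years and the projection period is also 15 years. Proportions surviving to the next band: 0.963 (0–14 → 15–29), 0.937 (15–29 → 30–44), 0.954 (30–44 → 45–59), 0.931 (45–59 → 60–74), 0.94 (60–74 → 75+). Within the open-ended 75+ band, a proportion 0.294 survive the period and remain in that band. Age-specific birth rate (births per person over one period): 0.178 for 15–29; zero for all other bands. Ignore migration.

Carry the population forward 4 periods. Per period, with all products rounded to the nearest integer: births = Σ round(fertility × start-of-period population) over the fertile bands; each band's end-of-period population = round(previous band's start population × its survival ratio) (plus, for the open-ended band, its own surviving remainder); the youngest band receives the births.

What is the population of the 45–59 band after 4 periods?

Period 1.
Births: 11600 × 0.178 = 2065
15–29: 4700 × 0.963 = 4526
30–44: 11600 × 0.937 = 10869
45–59: 13200 × 0.954 = 12593
60–74: 4200 × 0.931 = 3910
75+: 4800 × 0.94 + 9100 × 0.294 = 4512 + 2675 = 7187
→ [2065, 4526, 10869, 12593, 3910, 7187]
Period 2.
Births: 4526 × 0.178 = 806
15–29: 2065 × 0.963 = 1989
30–44: 4526 × 0.937 = 4241
45–59: 10869 × 0.954 = 10369
60–74: 12593 × 0.931 = 11724
75+: 3910 × 0.94 + 7187 × 0.294 = 3675 + 2113 = 5788
→ [806, 1989, 4241, 10369, 11724, 5788]
Period 3.
Births: 1989 × 0.178 = 354
15–29: 806 × 0.963 = 776
30–44: 1989 × 0.937 = 1864
45–59: 4241 × 0.954 = 4046
60–74: 10369 × 0.931 = 9654
75+: 11724 × 0.94 + 5788 × 0.294 = 11021 + 1702 = 12723
→ [354, 776, 1864, 4046, 9654, 12723]
Period 4.
Births: 776 × 0.178 = 138
15–29: 354 × 0.963 = 341
30–44: 776 × 0.937 = 727
45–59: 1864 × 0.954 = 1778
60–74: 4046 × 0.931 = 3767
75+: 9654 × 0.94 + 12723 × 0.294 = 9075 + 3741 = 12816
→ [138, 341, 727, 1778, 3767, 12816]

1778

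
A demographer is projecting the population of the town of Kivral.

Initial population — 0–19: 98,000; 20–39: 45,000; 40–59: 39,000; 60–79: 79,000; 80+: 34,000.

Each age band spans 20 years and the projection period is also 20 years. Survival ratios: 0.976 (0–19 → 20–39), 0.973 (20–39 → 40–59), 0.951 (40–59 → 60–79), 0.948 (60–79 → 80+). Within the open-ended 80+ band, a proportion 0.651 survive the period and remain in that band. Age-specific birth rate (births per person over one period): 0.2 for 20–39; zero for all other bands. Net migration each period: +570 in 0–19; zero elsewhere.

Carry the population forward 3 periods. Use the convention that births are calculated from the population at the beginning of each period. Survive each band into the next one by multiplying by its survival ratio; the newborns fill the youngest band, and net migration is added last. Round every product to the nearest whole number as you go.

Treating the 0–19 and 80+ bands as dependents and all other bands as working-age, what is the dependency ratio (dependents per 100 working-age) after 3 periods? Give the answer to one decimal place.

90.7

— Period 1 —
Births: 45000 × 0.2 = 9000
20–39: 98000 × 0.976 = 95648
40–59: 45000 × 0.973 = 43785
60–79: 39000 × 0.951 = 37089
80+: 79000 × 0.948 + 34000 × 0.651 = 74892 + 22134 = 97026
Net migration: 0–19 + 570 → 9570
Giving 9570 / 95648 / 43785 / 37089 / 97026.
— Period 2 —
Births: 95648 × 0.2 = 19130
20–39: 9570 × 0.976 = 9340
40–59: 95648 × 0.973 = 93066
60–79: 43785 × 0.951 = 41640
80+: 37089 × 0.948 + 97026 × 0.651 = 35160 + 63164 = 98324
Net migration: 0–19 + 570 → 19700
Giving 19700 / 9340 / 93066 / 41640 / 98324.
— Period 3 —
Births: 9340 × 0.2 = 1868
20–39: 19700 × 0.976 = 19227
40–59: 9340 × 0.973 = 9088
60–79: 93066 × 0.951 = 88506
80+: 41640 × 0.948 + 98324 × 0.651 = 39475 + 64009 = 103484
Net migration: 0–19 + 570 → 2438
Giving 2438 / 19227 / 9088 / 88506 / 103484.
Dependents (band 0–19 + band 80+) = 2438 + 103484 = 105922; working-age = 116821; ratio = 105922/116821 × 100 = 90.7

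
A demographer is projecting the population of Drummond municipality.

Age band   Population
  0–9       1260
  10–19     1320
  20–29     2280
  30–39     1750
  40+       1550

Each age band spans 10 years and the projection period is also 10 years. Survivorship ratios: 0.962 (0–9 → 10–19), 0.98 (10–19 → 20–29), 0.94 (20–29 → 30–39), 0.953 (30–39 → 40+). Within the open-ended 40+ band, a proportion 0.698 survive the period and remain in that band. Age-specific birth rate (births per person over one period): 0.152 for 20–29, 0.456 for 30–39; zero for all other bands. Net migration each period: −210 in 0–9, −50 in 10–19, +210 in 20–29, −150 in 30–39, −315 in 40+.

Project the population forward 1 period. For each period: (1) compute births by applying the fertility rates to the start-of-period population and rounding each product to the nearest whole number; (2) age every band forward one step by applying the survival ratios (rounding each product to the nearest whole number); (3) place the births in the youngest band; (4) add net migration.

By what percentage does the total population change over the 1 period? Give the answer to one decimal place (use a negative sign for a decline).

After projecting period 1:
Births: 2280 × 0.152 = 347 ; 1750 × 0.456 = 798 ⇒ total 1145
10–19: 1260 × 0.962 = 1212
20–29: 1320 × 0.98 = 1294
30–39: 2280 × 0.94 = 2143
40+: 1750 × 0.953 + 1550 × 0.698 = 1668 + 1082 = 2750
Net migration: 0–9 − 210 → 935; 10–19 − 50 → 1162; 20–29 + 210 → 1504; 30–39 − 150 → 1993; 40+ − 315 → 2435
→ [935, 1162, 1504, 1993, 2435]
Total: 8160 → 8029; change = -131; percentage change = -1.6%

-1.6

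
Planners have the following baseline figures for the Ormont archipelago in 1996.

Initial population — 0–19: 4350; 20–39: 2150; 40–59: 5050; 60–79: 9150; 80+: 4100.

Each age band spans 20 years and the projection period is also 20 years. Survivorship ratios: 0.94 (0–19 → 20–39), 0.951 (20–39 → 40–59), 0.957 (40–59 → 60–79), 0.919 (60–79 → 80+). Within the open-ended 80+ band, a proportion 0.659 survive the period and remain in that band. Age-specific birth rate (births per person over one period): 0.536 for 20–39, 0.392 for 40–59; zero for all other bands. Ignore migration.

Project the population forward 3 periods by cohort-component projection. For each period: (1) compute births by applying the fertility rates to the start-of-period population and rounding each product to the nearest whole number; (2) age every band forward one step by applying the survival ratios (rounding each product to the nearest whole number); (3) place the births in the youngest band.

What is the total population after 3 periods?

Period 1.
Births: 2150 × 0.536 = 1152  |  5050 × 0.392 = 1980 → total 3132
20–39: 4350 × 0.94 = 4089
40–59: 2150 × 0.951 = 2045
60–79: 5050 × 0.957 = 4833
80+: 9150 × 0.919 + 4100 × 0.659 = 8409 + 2702 = 11111
Giving 3132 / 4089 / 2045 / 4833 / 11111.
Period 2.
Births: 4089 × 0.536 = 2192  |  2045 × 0.392 = 802 → total 2994
20–39: 3132 × 0.94 = 2944
40–59: 4089 × 0.951 = 3889
60–79: 2045 × 0.957 = 1957
80+: 4833 × 0.919 + 11111 × 0.659 = 4442 + 7322 = 11764
Giving 2994 / 2944 / 3889 / 1957 / 11764.
Period 3.
Births: 2944 × 0.536 = 1578  |  3889 × 0.392 = 1524 → total 3102
20–39: 2994 × 0.94 = 2814
40–59: 2944 × 0.951 = 2800
60–79: 3889 × 0.957 = 3722
80+: 1957 × 0.919 + 11764 × 0.659 = 1798 + 7752 = 9550
Giving 3102 / 2814 / 2800 / 3722 / 9550.
Total after period 3: 3102 + 2814 + 2800 + 3722 + 9550 = 21988

21988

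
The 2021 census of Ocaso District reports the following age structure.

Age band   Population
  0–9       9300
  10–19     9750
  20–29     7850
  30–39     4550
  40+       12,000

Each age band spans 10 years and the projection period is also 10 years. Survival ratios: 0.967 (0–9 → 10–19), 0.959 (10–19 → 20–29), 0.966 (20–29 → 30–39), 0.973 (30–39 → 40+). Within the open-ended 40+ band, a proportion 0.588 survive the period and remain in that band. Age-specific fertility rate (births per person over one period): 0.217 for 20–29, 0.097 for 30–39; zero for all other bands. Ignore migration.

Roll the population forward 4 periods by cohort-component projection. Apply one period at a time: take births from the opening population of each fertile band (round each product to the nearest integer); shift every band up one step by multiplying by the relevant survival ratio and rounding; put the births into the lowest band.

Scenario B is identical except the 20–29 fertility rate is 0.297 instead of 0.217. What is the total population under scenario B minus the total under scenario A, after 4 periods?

2259

Let group 1 be 0–9 through group 5 = 40+.
— Period 1 —
Births: 7850 * 0.217 = 1703, 4550 * 0.097 = 441 → 2144
Group 2: 9300 * 0.967 = 8993
Group 3: 9750 * 0.959 = 9350
Group 4: 7850 * 0.966 = 7583
Group 5: 4550 * 0.973 + 12000 * 0.588 = 4427 + 7056 = 11483
End of period: [2144, 8993, 9350, 7583, 11483]
— Period 2 —
Births: 9350 * 0.217 = 2029, 7583 * 0.097 = 736 → 2765
Group 2: 2144 * 0.967 = 2073
Group 3: 8993 * 0.959 = 8624
Group 4: 9350 * 0.966 = 9032
Group 5: 7583 * 0.973 + 11483 * 0.588 = 7378 + 6752 = 14130
End of period: [2765, 2073, 8624, 9032, 14130]
— Period 3 —
Births: 8624 * 0.217 = 1871, 9032 * 0.097 = 876 → 2747
Group 2: 2765 * 0.967 = 2674
Group 3: 2073 * 0.959 = 1988
Group 4: 8624 * 0.966 = 8331
Group 5: 9032 * 0.973 + 14130 * 0.588 = 8788 + 8308 = 17096
End of period: [2747, 2674, 1988, 8331, 17096]
— Period 4 —
Births: 1988 * 0.217 = 431, 8331 * 0.097 = 808 → 1239
Group 2: 2747 * 0.967 = 2656
Group 3: 2674 * 0.959 = 2564
Group 4: 1988 * 0.966 = 1920
Group 5: 8331 * 0.973 + 17096 * 0.588 = 8106 + 10052 = 18158
End of period: [1239, 2656, 2564, 1920, 18158]
Scenario A total after 4 periods: 26537
Scenario B projection —
— Period 1 —
Births: 7850 * 0.297 = 2331, 4550 * 0.097 = 441 → 2772
Group 2: 9300 * 0.967 = 8993
Group 3: 9750 * 0.959 = 9350
Group 4: 7850 * 0.966 = 7583
Group 5: 4550 * 0.973 + 12000 * 0.588 = 4427 + 7056 = 11483
End of period: [2772, 8993, 9350, 7583, 11483]
— Period 2 —
Births: 9350 * 0.297 = 2777, 7583 * 0.097 = 736 → 3513
Group 2: 2772 * 0.967 = 2681
Group 3: 8993 * 0.959 = 8624
Group 4: 9350 * 0.966 = 9032
Group 5: 7583 * 0.973 + 11483 * 0.588 = 7378 + 6752 = 14130
End of period: [3513, 2681, 8624, 9032, 14130]
— Period 3 —
Births: 8624 * 0.297 = 2561, 9032 * 0.097 = 876 → 3437
Group 2: 3513 * 0.967 = 3397
Group 3: 2681 * 0.959 = 2571
Group 4: 8624 * 0.966 = 8331
Group 5: 9032 * 0.973 + 14130 * 0.588 = 8788 + 8308 = 17096
End of period: [3437, 3397, 2571, 8331, 17096]
— Period 4 —
Births: 2571 * 0.297 = 764, 8331 * 0.097 = 808 → 1572
Group 2: 3437 * 0.967 = 3324
Group 3: 3397 * 0.959 = 3258
Group 4: 2571 * 0.966 = 2484
Group 5: 8331 * 0.973 + 17096 * 0.588 = 8106 + 10052 = 18158
End of period: [1572, 3324, 3258, 2484, 18158]
Scenario B total after 4 periods: 28796
Difference B − A = 28796 − 26537 = 2259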